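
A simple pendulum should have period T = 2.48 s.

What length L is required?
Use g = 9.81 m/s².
T = 2π√(L/g) → L = g(T/2π)² = 9.81×(2.48/2π)² = 1.528 m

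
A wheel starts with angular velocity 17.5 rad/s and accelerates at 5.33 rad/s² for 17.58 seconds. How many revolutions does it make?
θ = ω₀t + ½αt² = 17.5×17.58 + ½×5.33×17.58² = 1131.29 rad
Revolutions = θ/(2π) = 1131.29/(2π) = 180.05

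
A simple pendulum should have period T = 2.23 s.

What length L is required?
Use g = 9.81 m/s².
T = 2π√(L/g) → L = g(T/2π)² = 9.81×(2.23/2π)² = 1.236 m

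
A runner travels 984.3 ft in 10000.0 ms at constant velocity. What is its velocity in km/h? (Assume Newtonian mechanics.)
v = d/t (with unit conversion) = 108.0 km/h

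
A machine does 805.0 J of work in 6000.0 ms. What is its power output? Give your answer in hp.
P = W/t = 805 J / 6 s = 134.2 W = 0.1799 hp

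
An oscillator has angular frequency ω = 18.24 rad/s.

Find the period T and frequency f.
T = 2π/ω = 2π/18.24 = 0.3445 s; f = ω/2π = 2.903 Hz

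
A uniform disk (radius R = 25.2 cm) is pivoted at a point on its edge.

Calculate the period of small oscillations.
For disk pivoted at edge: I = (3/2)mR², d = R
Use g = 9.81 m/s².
I/m = (3/2)R² = 0.09526 m²; d = R = 0.252 m
T = 2π√((3/2)R²/(gR)) = 2π√(3R/(2g)) = 1.233 s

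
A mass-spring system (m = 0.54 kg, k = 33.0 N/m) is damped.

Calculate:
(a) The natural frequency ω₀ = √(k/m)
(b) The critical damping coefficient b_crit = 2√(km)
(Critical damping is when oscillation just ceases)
ω₀ = √(k/m) = √(33.0/0.54) = 7.817 rad/s
b_crit = 2√(km) = 2√(33.0×0.54) = 8.443 kg/s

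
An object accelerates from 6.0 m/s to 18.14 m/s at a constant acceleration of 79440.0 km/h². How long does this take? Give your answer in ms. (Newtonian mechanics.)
t = (v - v₀)/a (with unit conversion) = 1981.0 ms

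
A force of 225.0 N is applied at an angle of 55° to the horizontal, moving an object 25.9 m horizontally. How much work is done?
W = Fd cosθ = 225.0×25.9×cos(55°) = 3342.5 J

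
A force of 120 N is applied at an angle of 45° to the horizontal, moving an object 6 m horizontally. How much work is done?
W = Fd cosθ = 120×6×cos(45°) = 509.12 J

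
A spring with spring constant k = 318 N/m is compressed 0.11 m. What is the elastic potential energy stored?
PE = ½kx² = ½×318×0.11² = 1.924 J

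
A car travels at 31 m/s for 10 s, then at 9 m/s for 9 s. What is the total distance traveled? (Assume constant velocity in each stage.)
d₁ = v₁t₁ = 31 × 10 = 310 m
d₂ = v₂t₂ = 9 × 9 = 81 m
d_total = 310 + 81 = 391 m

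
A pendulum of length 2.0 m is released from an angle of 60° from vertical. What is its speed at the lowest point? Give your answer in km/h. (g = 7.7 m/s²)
h = L(1 − cosθ) = 2.0×(1 − cos60°) = 1 m
v = √(2gh) = √(2×7.7×1) = 3.924 m/s = 14.13 km/h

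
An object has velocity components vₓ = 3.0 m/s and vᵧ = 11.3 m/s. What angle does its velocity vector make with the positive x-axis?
θ = arctan(vᵧ/vₓ) = arctan(11.3/3.0) = 75.13°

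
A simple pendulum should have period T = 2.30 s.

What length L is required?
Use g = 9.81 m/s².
T = 2π√(L/g) → L = g(T/2π)² = 9.81×(2.3/2π)² = 1.315 m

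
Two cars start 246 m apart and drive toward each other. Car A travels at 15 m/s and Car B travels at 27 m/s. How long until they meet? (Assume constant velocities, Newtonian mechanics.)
Combined speed: v_combined = 15 + 27 = 42 m/s
Time to meet: t = d/42 = 246/42 = 5.86 s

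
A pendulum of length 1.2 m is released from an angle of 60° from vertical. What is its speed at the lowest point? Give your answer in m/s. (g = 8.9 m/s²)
h = L(1 − cosθ) = 1.2×(1 − cos60°) = 0.6 m
v = √(2gh) = √(2×8.9×0.6) = 3.268 m/s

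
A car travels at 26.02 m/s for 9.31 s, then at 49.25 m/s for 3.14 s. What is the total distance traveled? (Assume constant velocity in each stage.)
d₁ = v₁t₁ = 26.02 × 9.31 = 242.246 m
d₂ = v₂t₂ = 49.25 × 3.14 = 154.645 m
d_total = 242.246 + 154.645 = 396.89 m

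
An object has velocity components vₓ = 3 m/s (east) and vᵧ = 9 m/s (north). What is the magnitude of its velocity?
|v| = √(vₓ² + vᵧ²) = √(3² + 9²) = √(90) = 9.49 m/s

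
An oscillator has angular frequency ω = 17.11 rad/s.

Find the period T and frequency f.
T = 2π/ω = 2π/17.11 = 0.3672 s; f = ω/2π = 2.723 Hz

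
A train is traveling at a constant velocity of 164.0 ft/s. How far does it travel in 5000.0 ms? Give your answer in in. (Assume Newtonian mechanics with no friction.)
d = vt (with unit conversion) = 9840.0 in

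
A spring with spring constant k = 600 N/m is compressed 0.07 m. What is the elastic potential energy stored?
PE = ½kx² = ½×600×0.07² = 1.47 J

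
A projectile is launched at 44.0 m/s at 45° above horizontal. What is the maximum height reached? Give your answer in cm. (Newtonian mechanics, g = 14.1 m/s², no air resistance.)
H = v₀²sin²(θ)/(2g) (with unit conversion) = 3433.0 cm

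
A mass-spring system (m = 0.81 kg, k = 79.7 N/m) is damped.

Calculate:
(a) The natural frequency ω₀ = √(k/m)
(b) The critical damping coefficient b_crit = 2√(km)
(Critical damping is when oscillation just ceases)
ω₀ = √(k/m) = √(79.7/0.81) = 9.919 rad/s
b_crit = 2√(km) = 2√(79.7×0.81) = 16.07 kg/s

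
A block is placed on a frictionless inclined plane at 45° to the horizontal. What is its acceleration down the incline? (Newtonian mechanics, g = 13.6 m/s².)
a = g sin(θ) = 13.6 × sin(45°) = 13.6 × 0.7071 = 9.62 m/s²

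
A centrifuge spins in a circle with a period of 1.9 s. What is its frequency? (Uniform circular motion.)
f = 1/T = 1/1.9 = 0.5263 Hz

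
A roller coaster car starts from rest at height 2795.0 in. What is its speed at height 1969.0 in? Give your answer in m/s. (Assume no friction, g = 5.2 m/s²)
mgh₁ = ½mv₂² + mgh₂ → v₂ = √(2g(h₁−h₂)) = √(2×5.2×(70.99−50.01)) = 14.77 m/s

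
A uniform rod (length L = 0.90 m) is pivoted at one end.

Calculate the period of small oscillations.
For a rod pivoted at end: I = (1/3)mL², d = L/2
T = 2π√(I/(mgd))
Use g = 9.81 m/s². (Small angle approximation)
I/m = (1/3)L² = 0.27 m²; d = L/2 = 0.45 m
T = 2π√(I/(mgd)) = 2π√(0.27/(9.81×0.45)) = 1.554 s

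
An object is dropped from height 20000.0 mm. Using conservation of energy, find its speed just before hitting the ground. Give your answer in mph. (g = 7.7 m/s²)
mgh = ½mv² → v = √(2gh) = √(2×7.7×20) = 17.55 m/s = 39.26 mph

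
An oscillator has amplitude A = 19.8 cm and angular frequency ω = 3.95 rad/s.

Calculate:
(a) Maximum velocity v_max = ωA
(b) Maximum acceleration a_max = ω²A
v_max = ωA = 3.95×0.198 = 0.7821 m/s
a_max = ω²A = 3.95²×0.198 = 3.089 m/s²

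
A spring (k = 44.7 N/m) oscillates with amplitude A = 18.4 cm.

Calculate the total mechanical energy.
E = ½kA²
E = ½kA² = ½×44.7×(0.184)² = 0.7567 J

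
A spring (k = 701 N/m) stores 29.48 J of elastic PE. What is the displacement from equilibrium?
PE = ½kx² → x = √(2PE/k) = √(2×29.48/701) = 0.29 m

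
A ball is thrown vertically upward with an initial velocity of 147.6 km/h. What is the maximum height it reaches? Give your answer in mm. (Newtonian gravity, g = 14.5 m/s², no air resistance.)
h_max = v₀²/(2g) (with unit conversion) = 57970.0 mm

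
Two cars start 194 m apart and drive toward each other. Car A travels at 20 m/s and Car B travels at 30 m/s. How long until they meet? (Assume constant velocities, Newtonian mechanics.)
Combined speed: v_combined = 20 + 30 = 50 m/s
Time to meet: t = d/50 = 194/50 = 3.88 s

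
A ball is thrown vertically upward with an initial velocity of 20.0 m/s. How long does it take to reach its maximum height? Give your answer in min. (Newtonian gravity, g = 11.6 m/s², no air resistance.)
t_up = v₀/g (with unit conversion) = 0.02874 min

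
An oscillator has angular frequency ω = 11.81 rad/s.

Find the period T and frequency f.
T = 2π/ω = 2π/11.81 = 0.532 s; f = ω/2π = 1.88 Hz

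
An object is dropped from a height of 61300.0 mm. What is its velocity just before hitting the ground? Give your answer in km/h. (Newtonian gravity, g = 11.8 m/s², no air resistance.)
v = √(2gh) (with unit conversion) = 136.9 km/h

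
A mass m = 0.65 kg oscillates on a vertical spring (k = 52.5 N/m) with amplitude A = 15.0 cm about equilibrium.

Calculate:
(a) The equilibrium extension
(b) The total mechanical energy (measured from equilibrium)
x_eq = mg/k = 0.65×9.81/52.5 = 0.1215 m = 12.15 cm
E = ½kA² = ½×52.5×(0.15)² = 0.5906 J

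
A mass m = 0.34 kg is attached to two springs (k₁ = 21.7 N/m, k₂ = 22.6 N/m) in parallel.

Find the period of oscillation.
k_eq = k₁+k₂ = 44.3 N/m
T = 2π√(m/k_eq) = 2π√(0.34/44.3) = 0.5504 s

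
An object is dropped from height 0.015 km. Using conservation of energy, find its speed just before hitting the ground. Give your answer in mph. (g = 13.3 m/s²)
mgh = ½mv² → v = √(2gh) = √(2×13.3×15) = 19.97 m/s = 44.68 mph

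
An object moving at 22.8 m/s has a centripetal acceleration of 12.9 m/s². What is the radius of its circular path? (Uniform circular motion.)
r = v²/a_c = 22.8²/12.9 = 40.3 m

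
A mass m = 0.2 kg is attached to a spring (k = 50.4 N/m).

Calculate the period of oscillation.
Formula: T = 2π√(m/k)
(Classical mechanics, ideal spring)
T = 2π√(m/k) = 2π√(0.2/50.4) = 0.3958 s; f = 1/T = 2.527 Hz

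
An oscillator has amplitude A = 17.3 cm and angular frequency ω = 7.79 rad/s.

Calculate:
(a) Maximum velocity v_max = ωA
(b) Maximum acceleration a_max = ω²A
v_max = ωA = 7.79×0.173 = 1.348 m/s
a_max = ω²A = 7.79²×0.173 = 10.5 m/s²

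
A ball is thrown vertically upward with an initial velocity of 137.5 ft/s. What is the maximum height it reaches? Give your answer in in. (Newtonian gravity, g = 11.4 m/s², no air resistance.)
h_max = v₀²/(2g) (with unit conversion) = 3033.0 in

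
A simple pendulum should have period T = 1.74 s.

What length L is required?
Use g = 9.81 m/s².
T = 2π√(L/g) → L = g(T/2π)² = 9.81×(1.74/2π)² = 0.7523 m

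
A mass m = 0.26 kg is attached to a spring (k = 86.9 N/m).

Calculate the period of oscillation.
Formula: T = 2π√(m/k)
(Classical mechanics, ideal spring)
T = 2π√(m/k) = 2π√(0.26/86.9) = 0.3437 s; f = 1/T = 2.91 Hz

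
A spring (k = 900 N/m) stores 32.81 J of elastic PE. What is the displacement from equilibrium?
PE = ½kx² → x = √(2PE/k) = √(2×32.81/900) = 0.27 m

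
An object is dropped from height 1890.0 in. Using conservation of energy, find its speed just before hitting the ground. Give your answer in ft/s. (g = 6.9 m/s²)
mgh = ½mv² → v = √(2gh) = √(2×6.9×48.01) = 25.74 m/s = 84.44 ft/s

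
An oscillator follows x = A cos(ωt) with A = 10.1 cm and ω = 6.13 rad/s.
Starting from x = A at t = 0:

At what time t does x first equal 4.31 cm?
cos(ωt) = x/A = 4.31/10.1 = 0.4267
ωt = arccos(0.4267) = 1.13 rad
t = 1.13/6.13 = 0.1843 s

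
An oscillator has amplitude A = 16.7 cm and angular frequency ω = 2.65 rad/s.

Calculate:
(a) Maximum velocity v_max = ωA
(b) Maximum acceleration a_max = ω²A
v_max = ωA = 2.65×0.167 = 0.4425 m/s
a_max = ω²A = 2.65²×0.167 = 1.173 m/s²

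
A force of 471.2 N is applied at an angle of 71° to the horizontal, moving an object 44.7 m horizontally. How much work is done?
W = Fd cosθ = 471.2×44.7×cos(71°) = 6857.3 J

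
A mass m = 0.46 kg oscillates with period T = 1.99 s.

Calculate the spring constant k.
T = 2π√(m/k) → k = m(2π/T)² = 0.46×(2π/1.99)² = 4.586 N/m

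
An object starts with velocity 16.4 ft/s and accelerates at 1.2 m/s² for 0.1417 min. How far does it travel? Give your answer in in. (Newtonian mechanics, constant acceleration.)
d = v₀t + ½at² (with unit conversion) = 3381.0 in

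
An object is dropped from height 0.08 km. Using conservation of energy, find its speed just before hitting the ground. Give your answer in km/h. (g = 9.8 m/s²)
mgh = ½mv² → v = √(2gh) = √(2×9.8×80) = 39.6 m/s = 142.6 km/h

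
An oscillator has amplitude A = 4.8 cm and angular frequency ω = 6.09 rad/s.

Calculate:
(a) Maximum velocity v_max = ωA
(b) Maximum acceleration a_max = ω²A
v_max = ωA = 6.09×0.048 = 0.2923 m/s
a_max = ω²A = 6.09²×0.048 = 1.78 m/s²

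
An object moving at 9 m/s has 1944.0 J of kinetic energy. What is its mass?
KE = ½mv² → m = 2KE/v² = 2×1944.0/9² = 48.0 kg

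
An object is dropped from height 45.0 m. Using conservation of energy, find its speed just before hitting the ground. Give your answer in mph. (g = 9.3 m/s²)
mgh = ½mv² → v = √(2gh) = √(2×9.3×45) = 28.93 m/s = 64.72 mph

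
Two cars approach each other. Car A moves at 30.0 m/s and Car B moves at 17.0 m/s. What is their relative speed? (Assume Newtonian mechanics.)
v_rel = v_A + v_B = 30.0 + 17.0 = 47.0 m/s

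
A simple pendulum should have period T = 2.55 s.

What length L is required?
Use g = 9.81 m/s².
T = 2π√(L/g) → L = g(T/2π)² = 9.81×(2.55/2π)² = 1.616 m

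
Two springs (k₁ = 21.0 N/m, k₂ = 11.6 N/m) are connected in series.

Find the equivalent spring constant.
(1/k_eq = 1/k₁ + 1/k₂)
1/k_eq = 1/21.0 + 1/11.6 = 0.13383; k_eq = 7.472 N/m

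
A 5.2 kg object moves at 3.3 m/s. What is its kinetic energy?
KE = ½mv² = ½×5.2×3.3² = 28.314 J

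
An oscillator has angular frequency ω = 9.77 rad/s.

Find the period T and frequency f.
T = 2π/ω = 2π/9.77 = 0.6431 s; f = ω/2π = 1.555 Hz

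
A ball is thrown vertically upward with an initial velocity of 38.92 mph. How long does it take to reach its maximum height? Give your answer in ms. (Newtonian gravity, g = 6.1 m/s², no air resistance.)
t_up = v₀/g (with unit conversion) = 2852.0 ms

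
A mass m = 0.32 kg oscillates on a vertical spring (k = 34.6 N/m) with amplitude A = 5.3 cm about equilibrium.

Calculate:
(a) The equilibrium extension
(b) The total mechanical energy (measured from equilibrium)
x_eq = mg/k = 0.32×9.81/34.6 = 0.09073 m = 9.073 cm
E = ½kA² = ½×34.6×(0.053)² = 0.0486 J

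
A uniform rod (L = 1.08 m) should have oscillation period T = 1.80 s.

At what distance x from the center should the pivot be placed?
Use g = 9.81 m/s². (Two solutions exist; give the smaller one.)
T = 2π√((L²/12 + x²)/(gx)). Let c = T²g/(4π²) = 0.8051.
x² − cx + L²/12 = 0 → x = (c − √(c² − L²/3))/2 = 0.1479 m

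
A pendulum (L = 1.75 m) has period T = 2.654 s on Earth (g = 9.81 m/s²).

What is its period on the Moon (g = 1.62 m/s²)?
T = 2π√(L/g), so T_moon/T_earth = √(g_earth/g_moon)
T_moon = 2π√(1.75/1.62) = 6.53 s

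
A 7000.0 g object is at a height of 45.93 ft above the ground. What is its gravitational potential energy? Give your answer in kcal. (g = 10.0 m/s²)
PE = mgh = 7 kg × 10.0 m/s² × 14 m = 980 J = 0.2342 kcal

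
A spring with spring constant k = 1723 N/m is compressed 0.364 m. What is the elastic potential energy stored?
PE = ½kx² = ½×1723×0.364² = 114.1 J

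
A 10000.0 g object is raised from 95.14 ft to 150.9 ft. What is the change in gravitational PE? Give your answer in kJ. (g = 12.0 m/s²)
ΔPE = mg(h₂ − h₁) = 10 kg × 12.0 m/s² × (45.99 − 29) m = 2039 J = 2.039 kJ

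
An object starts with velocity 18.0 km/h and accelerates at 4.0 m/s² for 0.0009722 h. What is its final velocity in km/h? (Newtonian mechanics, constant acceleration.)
v = v₀ + at (with unit conversion) = 68.4 km/h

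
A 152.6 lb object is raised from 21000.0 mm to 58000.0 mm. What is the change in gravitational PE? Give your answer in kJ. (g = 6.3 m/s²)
ΔPE = mg(h₂ − h₁) = 69.22 kg × 6.3 m/s² × (58 − 21) m = 1.613e+04 J = 16.13 kJ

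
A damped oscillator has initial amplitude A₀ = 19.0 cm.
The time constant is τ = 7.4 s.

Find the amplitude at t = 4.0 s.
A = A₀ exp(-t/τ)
A = A₀ exp(−t/τ) = 19.0×exp(−4.0/7.4) = 11.07 cm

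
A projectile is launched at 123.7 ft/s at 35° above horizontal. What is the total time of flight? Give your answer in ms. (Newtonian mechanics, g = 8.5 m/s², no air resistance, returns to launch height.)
T = 2v₀sin(θ)/g (with unit conversion) = 5088.0 ms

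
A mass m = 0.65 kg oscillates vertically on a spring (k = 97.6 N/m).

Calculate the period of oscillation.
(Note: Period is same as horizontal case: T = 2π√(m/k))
T = 2π√(m/k) = 2π√(0.65/97.6) = 0.5128 s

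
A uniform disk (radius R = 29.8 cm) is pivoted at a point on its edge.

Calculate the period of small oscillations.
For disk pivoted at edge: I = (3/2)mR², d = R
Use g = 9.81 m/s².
I/m = (3/2)R² = 0.1332 m²; d = R = 0.298 m
T = 2π√((3/2)R²/(gR)) = 2π√(3R/(2g)) = 1.341 s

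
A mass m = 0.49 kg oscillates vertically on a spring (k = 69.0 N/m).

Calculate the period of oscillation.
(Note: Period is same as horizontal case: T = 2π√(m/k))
T = 2π√(m/k) = 2π√(0.49/69.0) = 0.5295 s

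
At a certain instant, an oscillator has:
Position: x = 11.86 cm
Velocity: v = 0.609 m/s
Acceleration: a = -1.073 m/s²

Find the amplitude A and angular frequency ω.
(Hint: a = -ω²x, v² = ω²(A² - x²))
a = −ω²x → ω = √(|a|/x) = √(1.073/0.1186) = 3.008 rad/s
v² = ω²(A² − x²) → A = √(x² + v²/ω²) = √(0.1186² + 0.609²/3.008²) = 0.2346 m = 23.46 cm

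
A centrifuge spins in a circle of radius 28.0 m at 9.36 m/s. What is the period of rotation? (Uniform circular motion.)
T = 2πr/v = 2π×28.0/9.36 = 18.8 s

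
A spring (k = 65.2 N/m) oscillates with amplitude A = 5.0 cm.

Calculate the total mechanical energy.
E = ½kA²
E = ½kA² = ½×65.2×(0.05)² = 0.0815 J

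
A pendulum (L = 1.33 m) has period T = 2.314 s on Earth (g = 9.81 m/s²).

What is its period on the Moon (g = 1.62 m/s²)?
T = 2π√(L/g), so T_moon/T_earth = √(g_earth/g_moon)
T_moon = 2π√(1.33/1.62) = 5.693 s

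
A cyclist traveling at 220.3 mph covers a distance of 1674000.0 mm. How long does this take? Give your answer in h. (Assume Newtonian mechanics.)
t = d/v (with unit conversion) = 0.004722 h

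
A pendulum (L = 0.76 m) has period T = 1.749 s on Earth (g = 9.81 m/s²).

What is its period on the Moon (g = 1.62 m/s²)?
T = 2π√(L/g), so T_moon/T_earth = √(g_earth/g_moon)
T_moon = 2π√(0.76/1.62) = 4.304 s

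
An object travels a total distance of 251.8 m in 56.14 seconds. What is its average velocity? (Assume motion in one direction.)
v_avg = Δd / Δt = 251.8 / 56.14 = 4.49 m/s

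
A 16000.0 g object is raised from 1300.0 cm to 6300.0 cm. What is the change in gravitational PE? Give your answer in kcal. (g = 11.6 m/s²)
ΔPE = mg(h₂ − h₁) = 16 kg × 11.6 m/s² × (63 − 13) m = 9280 J = 2.218 kcal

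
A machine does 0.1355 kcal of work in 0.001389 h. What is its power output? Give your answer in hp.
P = W/t = 566.9 J / 5 s = 113.4 W = 0.152 hp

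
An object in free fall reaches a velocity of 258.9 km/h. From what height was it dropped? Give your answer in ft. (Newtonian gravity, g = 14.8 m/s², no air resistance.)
h = v²/(2g) (with unit conversion) = 573.3 ft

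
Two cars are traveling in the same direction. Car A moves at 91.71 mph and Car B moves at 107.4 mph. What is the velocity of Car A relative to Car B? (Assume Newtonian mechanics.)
v_rel = v_A - v_B = 91.71 - 107.4 = -15.69 mph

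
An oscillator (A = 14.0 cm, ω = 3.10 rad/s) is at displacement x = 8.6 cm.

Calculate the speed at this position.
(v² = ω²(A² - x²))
v = ω√(A² − x²) = 3.1×√(0.14² − 0.086²) = 0.3425 m/s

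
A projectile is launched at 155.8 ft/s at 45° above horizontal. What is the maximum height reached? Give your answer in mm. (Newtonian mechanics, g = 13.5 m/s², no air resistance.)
H = v₀²sin²(θ)/(2g) (with unit conversion) = 41760.0 mm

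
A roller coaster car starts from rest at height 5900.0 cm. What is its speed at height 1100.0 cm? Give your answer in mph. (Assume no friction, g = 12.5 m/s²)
mgh₁ = ½mv₂² + mgh₂ → v₂ = √(2g(h₁−h₂)) = √(2×12.5×(59−11)) = 34.64 m/s = 77.49 mph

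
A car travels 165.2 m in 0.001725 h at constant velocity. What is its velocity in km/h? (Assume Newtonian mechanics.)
v = d/t (with unit conversion) = 95.77 km/h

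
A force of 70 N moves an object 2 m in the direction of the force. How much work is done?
W = Fd = 70×2 = 140.0 J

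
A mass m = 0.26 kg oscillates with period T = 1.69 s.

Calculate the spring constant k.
T = 2π√(m/k) → k = m(2π/T)² = 0.26×(2π/1.69)² = 3.594 N/m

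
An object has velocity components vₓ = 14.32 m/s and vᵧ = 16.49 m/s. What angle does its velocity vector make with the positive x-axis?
θ = arctan(vᵧ/vₓ) = arctan(16.49/14.32) = 49.03°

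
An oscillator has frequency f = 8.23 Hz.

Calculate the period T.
T = 1/f = 1/8.23 = 0.1215 s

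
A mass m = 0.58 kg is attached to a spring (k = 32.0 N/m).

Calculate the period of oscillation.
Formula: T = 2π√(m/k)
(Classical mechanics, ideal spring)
T = 2π√(m/k) = 2π√(0.58/32.0) = 0.8459 s; f = 1/T = 1.182 Hz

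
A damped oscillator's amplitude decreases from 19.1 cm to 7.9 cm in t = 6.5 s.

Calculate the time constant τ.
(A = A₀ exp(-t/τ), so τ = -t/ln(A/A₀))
A/A₀ = 7.9/19.1 = 0.4136; ln(A/A₀) = -0.8828
τ = −t/ln(A/A₀) = −6.5/-0.8828 = 7.363 s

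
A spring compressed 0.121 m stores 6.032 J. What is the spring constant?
PE = ½kx² → k = 2PE/x² = 2×6.032/0.121² = 824.0 N/m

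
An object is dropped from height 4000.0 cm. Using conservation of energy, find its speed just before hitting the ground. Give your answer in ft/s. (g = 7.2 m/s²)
mgh = ½mv² → v = √(2gh) = √(2×7.2×40) = 24 m/s = 78.74 ft/s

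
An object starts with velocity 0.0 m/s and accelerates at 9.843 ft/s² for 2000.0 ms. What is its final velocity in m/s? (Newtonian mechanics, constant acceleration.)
v = v₀ + at (with unit conversion) = 6.0 m/s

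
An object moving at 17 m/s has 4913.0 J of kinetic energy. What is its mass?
KE = ½mv² → m = 2KE/v² = 2×4913.0/17² = 34.0 kg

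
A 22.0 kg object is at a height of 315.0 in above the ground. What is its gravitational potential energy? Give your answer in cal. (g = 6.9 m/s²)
PE = mgh = 22 kg × 6.9 m/s² × 8.001 m = 1215 J = 290.3 cal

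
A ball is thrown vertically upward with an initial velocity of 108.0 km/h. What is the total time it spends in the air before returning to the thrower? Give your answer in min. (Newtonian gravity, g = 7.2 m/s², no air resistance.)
t_total = 2v₀/g (with unit conversion) = 0.1389 min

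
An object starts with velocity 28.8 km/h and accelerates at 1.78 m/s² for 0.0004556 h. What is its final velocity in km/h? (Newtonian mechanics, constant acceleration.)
v = v₀ + at (with unit conversion) = 39.31 km/h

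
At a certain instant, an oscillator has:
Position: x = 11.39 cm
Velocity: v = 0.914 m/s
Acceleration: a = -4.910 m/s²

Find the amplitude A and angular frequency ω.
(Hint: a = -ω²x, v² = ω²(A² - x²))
a = −ω²x → ω = √(|a|/x) = √(4.91/0.1139) = 6.566 rad/s
v² = ω²(A² − x²) → A = √(x² + v²/ω²) = √(0.1139² + 0.914²/6.566²) = 0.1799 m = 17.99 cm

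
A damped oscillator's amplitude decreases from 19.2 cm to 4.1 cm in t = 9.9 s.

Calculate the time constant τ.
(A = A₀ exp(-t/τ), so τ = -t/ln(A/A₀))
A/A₀ = 4.1/19.2 = 0.2135; ln(A/A₀) = -1.544
τ = −t/ln(A/A₀) = −9.9/-1.544 = 6.412 s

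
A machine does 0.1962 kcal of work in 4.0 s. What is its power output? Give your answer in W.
P = W/t = 820.9 J / 4 s = 205.2 W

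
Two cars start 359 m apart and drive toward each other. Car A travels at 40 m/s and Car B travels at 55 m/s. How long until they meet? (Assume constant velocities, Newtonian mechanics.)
Combined speed: v_combined = 40 + 55 = 95 m/s
Time to meet: t = d/95 = 359/95 = 3.78 s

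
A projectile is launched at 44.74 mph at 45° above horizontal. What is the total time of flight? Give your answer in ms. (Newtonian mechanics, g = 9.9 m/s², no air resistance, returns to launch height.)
T = 2v₀sin(θ)/g (with unit conversion) = 2857.0 ms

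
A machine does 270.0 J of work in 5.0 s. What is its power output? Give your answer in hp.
P = W/t = 270 J / 5 s = 54 W = 0.07242 hp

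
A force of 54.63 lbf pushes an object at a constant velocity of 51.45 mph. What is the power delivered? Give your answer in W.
P = Fv = 243 N × 23 m/s = 5589 W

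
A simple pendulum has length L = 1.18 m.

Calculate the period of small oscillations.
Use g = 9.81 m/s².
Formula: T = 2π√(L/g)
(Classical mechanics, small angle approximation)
T = 2π√(L/g) = 2π√(1.18/9.81) = 2.179 s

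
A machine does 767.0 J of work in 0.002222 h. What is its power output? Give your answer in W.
P = W/t = 767 J / 7.999 s = 95.88 W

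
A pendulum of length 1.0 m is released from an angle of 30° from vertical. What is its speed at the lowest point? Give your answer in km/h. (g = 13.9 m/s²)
h = L(1 − cosθ) = 1.0×(1 − cos30°) = 0.134 m
v = √(2gh) = √(2×13.9×0.134) = 1.93 m/s = 6.948 km/h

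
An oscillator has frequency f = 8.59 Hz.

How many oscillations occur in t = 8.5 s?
n = f×t = 8.59×8.5 = 73.02 oscillations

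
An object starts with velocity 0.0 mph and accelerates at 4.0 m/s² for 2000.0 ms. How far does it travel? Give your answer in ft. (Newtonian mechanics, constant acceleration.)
d = v₀t + ½at² (with unit conversion) = 26.25 ft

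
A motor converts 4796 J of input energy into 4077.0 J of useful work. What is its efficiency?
η = W_out/W_in = 4077.0/4796 = 0.8501 = 85.01%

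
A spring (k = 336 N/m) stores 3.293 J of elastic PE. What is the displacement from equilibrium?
PE = ½kx² → x = √(2PE/k) = √(2×3.293/336) = 0.14 m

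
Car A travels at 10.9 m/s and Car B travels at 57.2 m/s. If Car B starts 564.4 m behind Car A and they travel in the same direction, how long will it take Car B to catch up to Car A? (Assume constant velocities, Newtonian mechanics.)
Relative speed: v_rel = 57.2 - 10.9 = 46.3 m/s
Time to catch: t = d₀/v_rel = 564.4/46.3 = 12.19 s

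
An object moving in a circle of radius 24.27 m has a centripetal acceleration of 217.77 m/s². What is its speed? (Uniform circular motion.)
v = √(a_c × r) = √(217.77 × 24.27) = 72.7 m/s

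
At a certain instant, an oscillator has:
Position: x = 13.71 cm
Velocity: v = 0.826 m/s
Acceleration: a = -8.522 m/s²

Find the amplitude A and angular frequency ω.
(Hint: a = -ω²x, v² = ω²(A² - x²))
a = −ω²x → ω = √(|a|/x) = √(8.522/0.1371) = 7.884 rad/s
v² = ω²(A² − x²) → A = √(x² + v²/ω²) = √(0.1371² + 0.826²/7.884²) = 0.1725 m = 17.25 cm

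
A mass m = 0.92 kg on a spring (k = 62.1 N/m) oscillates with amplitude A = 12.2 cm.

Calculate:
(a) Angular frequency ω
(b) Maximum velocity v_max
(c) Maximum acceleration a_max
ω = √(k/m) = √(62.1/0.92) = 8.216 rad/s
v_max = ωA = 8.216×0.122 = 1.002 m/s
a_max = ω²A = 8.216²×0.122 = 8.235 m/s²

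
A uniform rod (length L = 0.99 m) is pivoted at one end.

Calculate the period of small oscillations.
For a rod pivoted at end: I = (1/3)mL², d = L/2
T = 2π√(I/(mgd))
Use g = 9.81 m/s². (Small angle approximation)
I/m = (1/3)L² = 0.3267 m²; d = L/2 = 0.495 m
T = 2π√(I/(mgd)) = 2π√(0.3267/(9.81×0.495)) = 1.63 s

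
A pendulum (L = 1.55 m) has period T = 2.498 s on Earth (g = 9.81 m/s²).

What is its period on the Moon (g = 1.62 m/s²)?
T = 2π√(L/g), so T_moon/T_earth = √(g_earth/g_moon)
T_moon = 2π√(1.55/1.62) = 6.146 s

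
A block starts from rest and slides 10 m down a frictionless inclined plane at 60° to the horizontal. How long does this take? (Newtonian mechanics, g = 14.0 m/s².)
a = g sin(θ) = 14.0 × sin(60°) = 12.12 m/s²
t = √(2d/a) = √(2 × 10 / 12.12) = 1.28 s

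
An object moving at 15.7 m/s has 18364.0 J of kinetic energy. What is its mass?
KE = ½mv² → m = 2KE/v² = 2×18364.0/15.7² = 149.0 kg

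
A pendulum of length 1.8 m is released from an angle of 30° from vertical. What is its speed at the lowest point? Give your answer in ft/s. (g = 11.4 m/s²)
h = L(1 − cosθ) = 1.8×(1 − cos30°) = 0.2412 m
v = √(2gh) = √(2×11.4×0.2412) = 2.345 m/s = 7.693 ft/s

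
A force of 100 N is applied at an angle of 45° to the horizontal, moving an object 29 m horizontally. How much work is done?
W = Fd cosθ = 100×29×cos(45°) = 2050.6 J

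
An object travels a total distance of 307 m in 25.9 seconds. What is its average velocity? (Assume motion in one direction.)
v_avg = Δd / Δt = 307 / 25.9 = 11.85 m/s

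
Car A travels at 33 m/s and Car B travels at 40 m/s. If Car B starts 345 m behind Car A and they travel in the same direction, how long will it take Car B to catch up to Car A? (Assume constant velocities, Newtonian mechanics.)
Relative speed: v_rel = 40 - 33 = 7 m/s
Time to catch: t = d₀/v_rel = 345/7 = 49.29 s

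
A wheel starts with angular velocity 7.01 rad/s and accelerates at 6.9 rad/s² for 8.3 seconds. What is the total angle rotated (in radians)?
θ = ω₀t + ½αt² = 7.01×8.3 + ½×6.9×8.3² = 295.85 rad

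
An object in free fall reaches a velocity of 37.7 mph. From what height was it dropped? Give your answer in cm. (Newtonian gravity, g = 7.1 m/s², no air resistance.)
h = v²/(2g) (with unit conversion) = 2000.0 cm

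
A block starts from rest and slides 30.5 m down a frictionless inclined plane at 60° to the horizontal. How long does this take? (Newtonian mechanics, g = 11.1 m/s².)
a = g sin(θ) = 11.1 × sin(60°) = 9.61 m/s²
t = √(2d/a) = √(2 × 30.5 / 9.61) = 2.52 s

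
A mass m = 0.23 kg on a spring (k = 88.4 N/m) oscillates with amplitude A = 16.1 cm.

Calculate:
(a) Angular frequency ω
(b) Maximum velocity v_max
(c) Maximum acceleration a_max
ω = √(k/m) = √(88.4/0.23) = 19.6 rad/s
v_max = ωA = 19.6×0.161 = 3.156 m/s
a_max = ω²A = 19.6²×0.161 = 61.88 m/s²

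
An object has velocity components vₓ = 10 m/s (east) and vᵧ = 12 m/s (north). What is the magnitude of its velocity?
|v| = √(vₓ² + vᵧ²) = √(10² + 12²) = √(244) = 15.62 m/s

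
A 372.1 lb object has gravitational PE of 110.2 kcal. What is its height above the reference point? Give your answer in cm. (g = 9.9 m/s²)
PE = mgh → h = PE/(mg) = 4.611e+05 J / (168.8 kg × 9.9 m/s²) = 275.9 m = 27590.0 cm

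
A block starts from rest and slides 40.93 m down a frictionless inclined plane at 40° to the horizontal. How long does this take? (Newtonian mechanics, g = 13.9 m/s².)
a = g sin(θ) = 13.9 × sin(40°) = 8.93 m/s²
t = √(2d/a) = √(2 × 40.93 / 8.93) = 3.03 s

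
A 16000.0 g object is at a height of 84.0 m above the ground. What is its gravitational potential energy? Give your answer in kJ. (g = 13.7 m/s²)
PE = mgh = 16 kg × 13.7 m/s² × 84 m = 1.841e+04 J = 18.41 kJ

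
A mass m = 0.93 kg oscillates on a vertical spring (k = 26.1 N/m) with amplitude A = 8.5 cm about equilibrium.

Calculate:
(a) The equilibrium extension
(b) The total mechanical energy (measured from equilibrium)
x_eq = mg/k = 0.93×9.81/26.1 = 0.3496 m = 34.96 cm
E = ½kA² = ½×26.1×(0.085)² = 0.09429 J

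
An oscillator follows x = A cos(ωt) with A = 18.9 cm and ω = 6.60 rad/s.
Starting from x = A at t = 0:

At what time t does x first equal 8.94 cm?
cos(ωt) = x/A = 8.94/18.9 = 0.473
ωt = arccos(0.473) = 1.078 rad
t = 1.078/6.6 = 0.1633 s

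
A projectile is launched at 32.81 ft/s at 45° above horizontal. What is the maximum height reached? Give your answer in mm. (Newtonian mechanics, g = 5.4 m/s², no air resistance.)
H = v₀²sin²(θ)/(2g) (with unit conversion) = 4630.0 mm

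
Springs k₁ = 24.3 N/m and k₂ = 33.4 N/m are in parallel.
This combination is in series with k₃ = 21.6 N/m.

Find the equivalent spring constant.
k₁₂ = k₁ + k₂ = 57.7 N/m (parallel)
1/k_eq = 1/k₁₂ + 1/k₃ → k_eq = 15.72 N/m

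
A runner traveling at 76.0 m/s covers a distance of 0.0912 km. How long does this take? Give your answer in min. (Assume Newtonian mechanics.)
t = d/v (with unit conversion) = 0.02 min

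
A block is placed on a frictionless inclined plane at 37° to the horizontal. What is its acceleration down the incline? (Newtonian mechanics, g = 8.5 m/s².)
a = g sin(θ) = 8.5 × sin(37°) = 8.5 × 0.6018 = 5.12 m/s²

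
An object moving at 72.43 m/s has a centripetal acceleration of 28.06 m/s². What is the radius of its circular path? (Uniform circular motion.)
r = v²/a_c = 72.43²/28.06 = 186.96 m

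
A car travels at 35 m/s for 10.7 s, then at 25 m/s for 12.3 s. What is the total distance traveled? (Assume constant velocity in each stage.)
d₁ = v₁t₁ = 35 × 10.7 = 374.5 m
d₂ = v₂t₂ = 25 × 12.3 = 307.5 m
d_total = 374.5 + 307.5 = 682.0 m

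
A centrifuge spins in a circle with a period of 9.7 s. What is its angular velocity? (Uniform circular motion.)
ω = 2π/T = 2π/9.7 = 0.6478 rad/s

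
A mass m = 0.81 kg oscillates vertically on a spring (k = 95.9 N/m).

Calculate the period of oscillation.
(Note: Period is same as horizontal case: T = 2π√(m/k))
T = 2π√(m/k) = 2π√(0.81/95.9) = 0.5774 s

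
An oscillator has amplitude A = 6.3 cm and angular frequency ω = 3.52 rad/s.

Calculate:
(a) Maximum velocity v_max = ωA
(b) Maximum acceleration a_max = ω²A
v_max = ωA = 3.52×0.063 = 0.2218 m/s
a_max = ω²A = 3.52²×0.063 = 0.7806 m/s²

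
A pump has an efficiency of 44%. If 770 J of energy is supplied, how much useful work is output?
W_out = η × W_in = 0.44 × 770 = 338.8 J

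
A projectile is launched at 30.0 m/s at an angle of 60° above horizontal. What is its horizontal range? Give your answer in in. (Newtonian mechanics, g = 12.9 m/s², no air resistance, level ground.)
R = v₀² sin(2θ) / g (with unit conversion) = 2379.0 in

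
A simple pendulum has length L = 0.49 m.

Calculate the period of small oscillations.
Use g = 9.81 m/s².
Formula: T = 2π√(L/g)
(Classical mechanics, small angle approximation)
T = 2π√(L/g) = 2π√(0.49/9.81) = 1.404 s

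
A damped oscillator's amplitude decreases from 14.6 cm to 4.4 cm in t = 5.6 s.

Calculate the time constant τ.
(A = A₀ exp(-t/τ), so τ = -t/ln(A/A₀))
A/A₀ = 4.4/14.6 = 0.3014; ln(A/A₀) = -1.199
τ = −t/ln(A/A₀) = −5.6/-1.199 = 4.669 s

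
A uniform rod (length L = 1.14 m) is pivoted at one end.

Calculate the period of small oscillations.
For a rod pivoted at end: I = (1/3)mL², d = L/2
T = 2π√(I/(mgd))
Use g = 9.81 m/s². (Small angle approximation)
I/m = (1/3)L² = 0.4332 m²; d = L/2 = 0.57 m
T = 2π√(I/(mgd)) = 2π√(0.4332/(9.81×0.57)) = 1.749 s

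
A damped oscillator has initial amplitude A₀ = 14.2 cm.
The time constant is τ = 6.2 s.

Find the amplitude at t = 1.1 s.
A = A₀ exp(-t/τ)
A = A₀ exp(−t/τ) = 14.2×exp(−1.1/6.2) = 11.89 cm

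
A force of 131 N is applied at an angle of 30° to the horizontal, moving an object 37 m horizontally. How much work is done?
W = Fd cosθ = 131×37×cos(30°) = 4197.6 J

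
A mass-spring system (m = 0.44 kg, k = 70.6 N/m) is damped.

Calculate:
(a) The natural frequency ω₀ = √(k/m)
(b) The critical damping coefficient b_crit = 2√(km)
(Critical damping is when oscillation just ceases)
ω₀ = √(k/m) = √(70.6/0.44) = 12.67 rad/s
b_crit = 2√(km) = 2√(70.6×0.44) = 11.15 kg/s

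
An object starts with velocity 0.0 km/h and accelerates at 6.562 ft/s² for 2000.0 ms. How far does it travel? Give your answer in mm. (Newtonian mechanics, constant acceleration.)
d = v₀t + ½at² (with unit conversion) = 4000.0 mm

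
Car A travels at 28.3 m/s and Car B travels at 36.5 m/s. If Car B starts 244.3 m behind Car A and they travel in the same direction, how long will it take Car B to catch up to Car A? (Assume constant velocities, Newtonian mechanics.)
Relative speed: v_rel = 36.5 - 28.3 = 8.2 m/s
Time to catch: t = d₀/v_rel = 244.3/8.2 = 29.79 s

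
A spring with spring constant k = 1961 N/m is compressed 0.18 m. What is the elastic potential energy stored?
PE = ½kx² = ½×1961×0.18² = 31.77 J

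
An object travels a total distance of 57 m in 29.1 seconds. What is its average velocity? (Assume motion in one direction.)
v_avg = Δd / Δt = 57 / 29.1 = 1.96 m/s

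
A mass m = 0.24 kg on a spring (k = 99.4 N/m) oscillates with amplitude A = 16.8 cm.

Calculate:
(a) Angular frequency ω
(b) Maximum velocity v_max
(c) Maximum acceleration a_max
ω = √(k/m) = √(99.4/0.24) = 20.35 rad/s
v_max = ωA = 20.35×0.168 = 3.419 m/s
a_max = ω²A = 20.35²×0.168 = 69.58 m/s²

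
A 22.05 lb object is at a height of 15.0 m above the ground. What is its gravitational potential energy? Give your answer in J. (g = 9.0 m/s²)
PE = mgh = 10 kg × 9.0 m/s² × 15 m = 1350 J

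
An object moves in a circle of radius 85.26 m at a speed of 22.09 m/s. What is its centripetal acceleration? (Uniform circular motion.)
a_c = v²/r = 22.09²/85.26 = 487.968/85.26 = 5.72 m/s²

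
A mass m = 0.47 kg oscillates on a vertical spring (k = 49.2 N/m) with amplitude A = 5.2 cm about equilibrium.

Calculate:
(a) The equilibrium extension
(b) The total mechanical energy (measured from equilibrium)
x_eq = mg/k = 0.47×9.81/49.2 = 0.09371 m = 9.371 cm
E = ½kA² = ½×49.2×(0.052)² = 0.06652 J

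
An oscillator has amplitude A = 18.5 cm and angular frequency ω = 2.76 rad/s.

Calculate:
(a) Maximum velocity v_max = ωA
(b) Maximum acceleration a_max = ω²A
v_max = ωA = 2.76×0.185 = 0.5106 m/s
a_max = ω²A = 2.76²×0.185 = 1.409 m/s²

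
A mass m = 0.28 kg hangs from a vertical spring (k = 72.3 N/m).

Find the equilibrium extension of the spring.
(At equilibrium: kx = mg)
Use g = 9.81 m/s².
x_eq = mg/k = 0.28×9.81/72.3 = 0.03799 m = 3.799 cm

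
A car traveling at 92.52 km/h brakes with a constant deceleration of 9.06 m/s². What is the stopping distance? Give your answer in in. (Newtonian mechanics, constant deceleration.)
d = v₀² / (2a) (with unit conversion) = 1435.0 in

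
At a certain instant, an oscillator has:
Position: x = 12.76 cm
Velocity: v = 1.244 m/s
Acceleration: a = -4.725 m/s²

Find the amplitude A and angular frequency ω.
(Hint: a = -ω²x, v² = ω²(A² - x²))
a = −ω²x → ω = √(|a|/x) = √(4.725/0.1276) = 6.085 rad/s
v² = ω²(A² − x²) → A = √(x² + v²/ω²) = √(0.1276² + 1.244²/6.085²) = 0.241 m = 24.1 cm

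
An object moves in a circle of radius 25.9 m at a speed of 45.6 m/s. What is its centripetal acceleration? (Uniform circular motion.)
a_c = v²/r = 45.6²/25.9 = 2079.36/25.9 = 80.28 m/s²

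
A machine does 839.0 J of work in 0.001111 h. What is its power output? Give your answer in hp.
P = W/t = 839 J / 4 s = 209.8 W = 0.2813 hp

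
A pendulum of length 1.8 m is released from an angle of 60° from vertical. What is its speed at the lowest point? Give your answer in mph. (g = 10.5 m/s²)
h = L(1 − cosθ) = 1.8×(1 − cos60°) = 0.9 m
v = √(2gh) = √(2×10.5×0.9) = 4.347 m/s = 9.725 mph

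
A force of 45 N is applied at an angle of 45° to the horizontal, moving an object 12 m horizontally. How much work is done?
W = Fd cosθ = 45×12×cos(45°) = 381.84 J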